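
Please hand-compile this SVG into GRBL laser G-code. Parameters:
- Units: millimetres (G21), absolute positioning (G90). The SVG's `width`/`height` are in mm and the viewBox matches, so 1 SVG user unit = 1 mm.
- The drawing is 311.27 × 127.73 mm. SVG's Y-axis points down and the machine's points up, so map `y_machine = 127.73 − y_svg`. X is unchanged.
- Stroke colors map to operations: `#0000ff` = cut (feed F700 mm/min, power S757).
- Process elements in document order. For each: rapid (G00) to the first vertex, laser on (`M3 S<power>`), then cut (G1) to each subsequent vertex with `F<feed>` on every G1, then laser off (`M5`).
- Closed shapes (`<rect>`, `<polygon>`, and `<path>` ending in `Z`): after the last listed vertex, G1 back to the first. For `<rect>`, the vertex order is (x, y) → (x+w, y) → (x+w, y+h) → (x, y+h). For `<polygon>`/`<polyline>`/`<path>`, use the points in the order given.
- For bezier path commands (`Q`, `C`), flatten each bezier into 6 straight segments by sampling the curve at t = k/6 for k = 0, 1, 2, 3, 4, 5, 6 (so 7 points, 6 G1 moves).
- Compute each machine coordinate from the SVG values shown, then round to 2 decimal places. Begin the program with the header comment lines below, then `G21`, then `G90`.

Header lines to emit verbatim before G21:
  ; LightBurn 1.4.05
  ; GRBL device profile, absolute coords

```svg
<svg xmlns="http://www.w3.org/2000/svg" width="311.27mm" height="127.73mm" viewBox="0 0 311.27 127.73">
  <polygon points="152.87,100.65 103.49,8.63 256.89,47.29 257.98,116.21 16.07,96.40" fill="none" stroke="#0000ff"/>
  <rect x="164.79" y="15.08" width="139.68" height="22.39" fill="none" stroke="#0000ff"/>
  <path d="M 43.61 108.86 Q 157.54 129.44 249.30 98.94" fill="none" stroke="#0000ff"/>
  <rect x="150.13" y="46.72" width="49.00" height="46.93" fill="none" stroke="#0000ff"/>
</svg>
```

; LightBurn 1.4.05
; GRBL device profile, absolute coords
G21
G90
G00 X152.87 Y27.08
M3 S757
G1 X103.49 Y119.10 F700
G1 X256.89 Y80.44 F700
G1 X257.98 Y11.52 F700
G1 X16.07 Y31.33 F700
G1 X152.87 Y27.08 F700
M5
G00 X164.79 Y112.65
M3 S757
G1 X304.47 Y112.65 F700
G1 X304.47 Y90.26 F700
G1 X164.79 Y90.26 F700
G1 X164.79 Y112.65 F700
M5
G00 X43.61 Y18.87
M3 S757
G1 X80.97 Y13.43 F700
G1 X117.10 Y10.83 F700
G1 X152.00 Y11.06 F700
G1 X185.66 Y14.13 F700
G1 X218.10 Y20.04 F700
G1 X249.30 Y28.79 F700
M5
G00 X150.13 Y81.01
M3 S757
G1 X199.13 Y81.01 F700
G1 X199.13 Y34.08 F700
G1 X150.13 Y34.08 F700
G1 X150.13 Y81.01 F700
M5

viewBox `0 0 311.27 127.73` with mm width/height → 1 unit = 1 mm. Flip: y_m = 127.73 − y_svg.

**Shape 1** — `<polygon>` closed polygon, stroke `#0000ff` → cut (S757, F700). Machine vertices: (152.87,27.08) → (103.49,119.10) → (256.89,80.44) → (257.98,11.52) → (16.07,31.33) → (152.87,27.08). Closed: final G1 returns to the first vertex.

**Shape 2** — `<rect>` rectangle, stroke `#0000ff` → cut (S757, F700). Machine vertices: (164.79,112.65) → (304.47,112.65) → (304.47,90.26) → (164.79,90.26) → (164.79,112.65). Closed: final G1 returns to the first vertex.

**Shape 3** — `<path>` quadratic bezier, stroke `#0000ff` → cut (S757, F700). Control points (SVG): P0=(43.61,108.86), P1=(157.54,129.44), P2=(249.30,98.94); sampled at t=k/6. Machine vertices: (43.61,18.87) → (80.97,13.43) → (117.10,10.83) → (152.00,11.06) → (185.66,14.13) → (218.10,20.04) → (249.30,28.79). Open path.

**Shape 4** — `<rect>` rectangle, stroke `#0000ff` → cut (S757, F700). Machine vertices: (150.13,81.01) → (199.13,81.01) → (199.13,34.08) → (150.13,34.08) → (150.13,81.01). Closed: final G1 returns to the first vertex.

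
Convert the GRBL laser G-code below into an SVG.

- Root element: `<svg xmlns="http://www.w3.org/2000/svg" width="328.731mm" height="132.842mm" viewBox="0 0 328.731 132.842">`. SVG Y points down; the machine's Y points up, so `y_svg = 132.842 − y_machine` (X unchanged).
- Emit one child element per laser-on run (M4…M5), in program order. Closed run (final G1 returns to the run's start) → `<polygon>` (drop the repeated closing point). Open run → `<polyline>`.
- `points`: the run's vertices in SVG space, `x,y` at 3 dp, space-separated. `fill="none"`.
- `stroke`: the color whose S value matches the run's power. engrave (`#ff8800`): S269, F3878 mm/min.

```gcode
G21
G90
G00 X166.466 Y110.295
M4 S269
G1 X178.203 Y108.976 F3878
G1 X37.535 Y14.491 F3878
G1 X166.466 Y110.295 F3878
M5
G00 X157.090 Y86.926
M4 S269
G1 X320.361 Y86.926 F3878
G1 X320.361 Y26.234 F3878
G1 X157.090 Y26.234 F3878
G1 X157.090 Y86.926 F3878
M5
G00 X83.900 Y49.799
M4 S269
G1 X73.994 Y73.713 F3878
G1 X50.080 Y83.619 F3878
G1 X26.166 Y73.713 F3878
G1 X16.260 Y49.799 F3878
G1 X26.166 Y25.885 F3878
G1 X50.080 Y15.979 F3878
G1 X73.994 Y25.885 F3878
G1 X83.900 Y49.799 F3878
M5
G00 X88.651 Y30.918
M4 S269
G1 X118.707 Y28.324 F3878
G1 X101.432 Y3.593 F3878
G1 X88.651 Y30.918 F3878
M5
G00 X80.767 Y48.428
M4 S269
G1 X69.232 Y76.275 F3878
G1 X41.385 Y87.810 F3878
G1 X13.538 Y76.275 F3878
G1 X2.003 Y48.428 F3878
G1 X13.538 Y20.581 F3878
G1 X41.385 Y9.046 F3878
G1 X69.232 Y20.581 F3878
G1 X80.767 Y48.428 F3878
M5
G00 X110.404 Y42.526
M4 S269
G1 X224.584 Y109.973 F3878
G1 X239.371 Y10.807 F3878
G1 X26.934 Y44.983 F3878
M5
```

<svg xmlns="http://www.w3.org/2000/svg" width="328.731mm" height="132.842mm" viewBox="0 0 328.731 132.842">
  <polygon points="166.466,22.547 178.203,23.866 37.535,118.351" fill="none" stroke="#ff8800"/>
  <polygon points="157.090,45.916 320.361,45.916 320.361,106.608 157.090,106.608" fill="none" stroke="#ff8800"/>
  <polygon points="83.900,83.043 73.994,59.129 50.080,49.223 26.166,59.129 16.260,83.043 26.166,106.957 50.080,116.863 73.994,106.957" fill="none" stroke="#ff8800"/>
  <polygon points="88.651,101.924 118.707,104.518 101.432,129.249" fill="none" stroke="#ff8800"/>
  <polygon points="80.767,84.414 69.232,56.567 41.385,45.032 13.538,56.567 2.003,84.414 13.538,112.261 41.385,123.796 69.232,112.261" fill="none" stroke="#ff8800"/>
  <polyline points="110.404,90.316 224.584,22.869 239.371,122.035 26.934,87.859" fill="none" stroke="#ff8800"/>
</svg>

y_svg = 132.842 − y_m. Every run uses S269, so all elements get stroke `#ff8800` (engrave).

[1] closed run; points: 166.466,22.547 178.203,23.866 37.535,118.351

[2] closed run; points: 157.090,45.916 320.361,45.916 320.361,106.608 157.090,106.608

[3] closed run; points: 83.900,83.043 73.994,59.129 50.080,49.223 26.166,59.129 16.260,83.043 26.166,106.957 50.080,116.863 73.994,106.957

[4] closed run; points: 88.651,101.924 118.707,104.518 101.432,129.249

[5] closed run; points: 80.767,84.414 69.232,56.567 41.385,45.032 13.538,56.567 2.003,84.414 13.538,112.261 41.385,123.796 69.232,112.261

[6] open run; points: 110.404,90.316 224.584,22.869 239.371,122.035 26.934,87.859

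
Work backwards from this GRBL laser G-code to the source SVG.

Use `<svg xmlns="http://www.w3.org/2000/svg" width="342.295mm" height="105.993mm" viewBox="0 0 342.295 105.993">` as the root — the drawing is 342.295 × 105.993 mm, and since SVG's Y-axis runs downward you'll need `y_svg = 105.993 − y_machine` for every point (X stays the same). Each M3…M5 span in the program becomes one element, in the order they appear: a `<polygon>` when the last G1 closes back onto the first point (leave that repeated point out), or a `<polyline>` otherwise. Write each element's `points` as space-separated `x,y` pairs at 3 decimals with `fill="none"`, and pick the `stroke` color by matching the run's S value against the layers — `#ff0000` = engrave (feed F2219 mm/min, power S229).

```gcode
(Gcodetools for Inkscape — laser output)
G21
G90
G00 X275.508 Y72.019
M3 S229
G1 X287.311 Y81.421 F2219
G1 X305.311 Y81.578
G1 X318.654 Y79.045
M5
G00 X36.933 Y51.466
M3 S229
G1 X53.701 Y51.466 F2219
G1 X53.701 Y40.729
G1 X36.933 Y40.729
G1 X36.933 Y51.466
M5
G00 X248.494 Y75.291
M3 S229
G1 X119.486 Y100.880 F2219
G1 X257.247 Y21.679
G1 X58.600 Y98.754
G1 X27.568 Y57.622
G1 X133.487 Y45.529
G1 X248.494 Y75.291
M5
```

<svg xmlns="http://www.w3.org/2000/svg" width="342.295mm" height="105.993mm" viewBox="0 0 342.295 105.993">
  <polyline points="275.508,33.974 287.311,24.572 305.311,24.415 318.654,26.948" fill="none" stroke="#ff0000"/>
  <polygon points="36.933,54.527 53.701,54.527 53.701,65.264 36.933,65.264" fill="none" stroke="#ff0000"/>
  <polygon points="248.494,30.702 119.486,5.113 257.247,84.314 58.600,7.239 27.568,48.371 133.487,60.464" fill="none" stroke="#ff0000"/>
</svg>

Each laser-on run becomes one SVG element. Flip Y back into SVG space with y_svg = 105.993 − y_machine. Every run uses S229, so all elements get stroke `#ff0000` (engrave).

Run 1: The run is open, so emit a `<polyline>` with points (Y-flipped): 275.508,33.974 287.311,24.572 305.311,24.415 318.654,26.948.

Run 2: The run returns to its start, so emit a `<polygon>` with points (Y-flipped): 36.933,54.527 53.701,54.527 53.701,65.264 36.933,65.264.

Run 3: The run returns to its start, so emit a `<polygon>` with points (Y-flipped): 248.494,30.702 119.486,5.113 257.247,84.314 58.600,7.239 27.568,48.371 133.487,60.464.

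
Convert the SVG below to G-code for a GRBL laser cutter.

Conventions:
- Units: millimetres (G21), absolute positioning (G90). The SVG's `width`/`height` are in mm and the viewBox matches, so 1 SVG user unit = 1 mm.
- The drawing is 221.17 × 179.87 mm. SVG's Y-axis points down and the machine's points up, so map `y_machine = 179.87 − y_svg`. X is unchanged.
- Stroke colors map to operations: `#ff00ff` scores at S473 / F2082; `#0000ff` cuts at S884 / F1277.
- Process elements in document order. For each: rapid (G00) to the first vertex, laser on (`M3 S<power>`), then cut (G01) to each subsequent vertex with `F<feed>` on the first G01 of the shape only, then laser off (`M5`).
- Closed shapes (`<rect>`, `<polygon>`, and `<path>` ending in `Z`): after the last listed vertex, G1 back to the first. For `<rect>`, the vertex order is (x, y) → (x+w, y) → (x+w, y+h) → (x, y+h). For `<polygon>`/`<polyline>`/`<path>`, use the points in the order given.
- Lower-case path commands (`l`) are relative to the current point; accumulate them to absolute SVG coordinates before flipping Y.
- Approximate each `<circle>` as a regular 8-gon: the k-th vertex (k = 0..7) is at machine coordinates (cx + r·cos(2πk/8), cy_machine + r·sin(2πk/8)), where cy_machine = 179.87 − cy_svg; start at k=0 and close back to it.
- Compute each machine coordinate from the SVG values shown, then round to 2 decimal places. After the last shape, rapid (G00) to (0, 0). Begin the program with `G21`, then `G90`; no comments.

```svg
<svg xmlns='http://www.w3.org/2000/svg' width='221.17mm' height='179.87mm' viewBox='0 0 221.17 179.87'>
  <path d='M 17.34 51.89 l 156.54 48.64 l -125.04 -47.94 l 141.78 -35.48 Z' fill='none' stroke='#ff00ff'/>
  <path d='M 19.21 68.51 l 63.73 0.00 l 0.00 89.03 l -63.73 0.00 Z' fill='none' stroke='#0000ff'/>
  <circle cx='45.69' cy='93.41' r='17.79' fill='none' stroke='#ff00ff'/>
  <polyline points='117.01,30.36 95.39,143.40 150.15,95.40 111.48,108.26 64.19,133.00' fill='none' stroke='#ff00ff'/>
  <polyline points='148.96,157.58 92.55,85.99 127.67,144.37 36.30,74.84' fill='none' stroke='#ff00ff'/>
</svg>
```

1 u = 1 mm; y_m = 179.87 − y.

[1] `<path>` closed polygon, #ff00ff→score S473 F2082: (17.34,127.98) → (173.88,79.34) → (48.84,127.28) → (190.62,162.76) → (17.34,127.98) (closed)

[2] `<path>` rectangle, #0000ff→cut S884 F1277: (19.21,111.36) → (82.94,111.36) → (82.94,22.33) → (19.21,22.33) → (19.21,111.36) (closed)

[3] `<circle>` circle, #ff00ff→score S473 F2082: (63.48,86.46) → (58.27,99.04) → (45.69,104.25) → (33.11,99.04) → (27.90,86.46) → (33.11,73.88) → (45.69,68.67) → (58.27,73.88) → (63.48,86.46) (closed)

[4] `<polyline>` open polyline, #ff00ff→score S473 F2082: (117.01,149.51) → (95.39,36.47) → (150.15,84.47) → (111.48,71.61) → (64.19,46.87)

[5] `<polyline>` open polyline, #ff00ff→score S473 F2082: (148.96,22.29) → (92.55,93.88) → (127.67,35.50) → (36.30,105.03)

G21
G90
G00 X17.34 Y127.98
M3 S473
G01 X173.88 Y79.34 F2082
G01 X48.84 Y127.28
G01 X190.62 Y162.76
G01 X17.34 Y127.98
M5
G00 X19.21 Y111.36
M3 S884
G01 X82.94 Y111.36 F1277
G01 X82.94 Y22.33
G01 X19.21 Y22.33
G01 X19.21 Y111.36
M5
G00 X63.48 Y86.46
M3 S473
G01 X58.27 Y99.04 F2082
G01 X45.69 Y104.25
G01 X33.11 Y99.04
G01 X27.90 Y86.46
G01 X33.11 Y73.88
G01 X45.69 Y68.67
G01 X58.27 Y73.88
G01 X63.48 Y86.46
M5
G00 X117.01 Y149.51
M3 S473
G01 X95.39 Y36.47 F2082
G01 X150.15 Y84.47
G01 X111.48 Y71.61
G01 X64.19 Y46.87
M5
G00 X148.96 Y22.29
M3 S473
G01 X92.55 Y93.88 F2082
G01 X127.67 Y35.50
G01 X36.30 Y105.03
M5
G00 X0.00 Y0.00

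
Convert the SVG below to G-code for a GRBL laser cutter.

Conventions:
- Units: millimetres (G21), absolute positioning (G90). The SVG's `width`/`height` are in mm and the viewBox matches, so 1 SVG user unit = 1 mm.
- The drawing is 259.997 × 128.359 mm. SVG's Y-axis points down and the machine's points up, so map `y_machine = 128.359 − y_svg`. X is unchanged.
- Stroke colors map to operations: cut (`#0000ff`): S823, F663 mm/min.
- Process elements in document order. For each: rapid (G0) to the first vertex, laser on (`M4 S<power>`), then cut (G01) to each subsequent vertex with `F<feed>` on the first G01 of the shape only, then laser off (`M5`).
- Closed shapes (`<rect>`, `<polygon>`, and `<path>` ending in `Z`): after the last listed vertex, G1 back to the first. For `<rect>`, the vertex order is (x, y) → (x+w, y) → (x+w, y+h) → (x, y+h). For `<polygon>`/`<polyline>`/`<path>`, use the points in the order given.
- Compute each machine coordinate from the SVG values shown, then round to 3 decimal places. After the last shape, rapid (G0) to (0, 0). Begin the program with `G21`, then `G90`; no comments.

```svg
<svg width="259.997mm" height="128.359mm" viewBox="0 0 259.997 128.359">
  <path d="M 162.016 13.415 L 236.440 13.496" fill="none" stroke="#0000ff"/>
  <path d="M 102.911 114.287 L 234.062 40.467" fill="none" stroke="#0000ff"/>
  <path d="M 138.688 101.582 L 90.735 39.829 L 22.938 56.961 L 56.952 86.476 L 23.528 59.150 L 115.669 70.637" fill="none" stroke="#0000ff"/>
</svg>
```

viewBox `0 0 259.997 128.359` with mm width/height → 1 unit = 1 mm. Flip: y_m = 128.359 − y_svg.

**Shape 1** — `<path>` line segment, stroke `#0000ff` → cut (S823, F663). Machine vertices: (162.016,114.944) → (236.440,114.863). Open path.

**Shape 2** — `<path>` line segment, stroke `#0000ff` → cut (S823, F663). Machine vertices: (102.911,14.072) → (234.062,87.892). Open path.

**Shape 3** — `<path>` open polyline, stroke `#0000ff` → cut (S823, F663). Machine vertices: (138.688,26.777) → (90.735,88.530) → (22.938,71.398) → (56.952,41.883) → (23.528,69.209) → (115.669,57.722). Open path.

G21
G90
G0 X162.016 Y114.944
M4 S823
G01 X236.440 Y114.863 F663
M5
G0 X102.911 Y14.072
M4 S823
G01 X234.062 Y87.892 F663
M5
G0 X138.688 Y26.777
M4 S823
G01 X90.735 Y88.530 F663
G01 X22.938 Y71.398
G01 X56.952 Y41.883
G01 X23.528 Y69.209
G01 X115.669 Y57.722
M5
G0 X0.000 Y0.000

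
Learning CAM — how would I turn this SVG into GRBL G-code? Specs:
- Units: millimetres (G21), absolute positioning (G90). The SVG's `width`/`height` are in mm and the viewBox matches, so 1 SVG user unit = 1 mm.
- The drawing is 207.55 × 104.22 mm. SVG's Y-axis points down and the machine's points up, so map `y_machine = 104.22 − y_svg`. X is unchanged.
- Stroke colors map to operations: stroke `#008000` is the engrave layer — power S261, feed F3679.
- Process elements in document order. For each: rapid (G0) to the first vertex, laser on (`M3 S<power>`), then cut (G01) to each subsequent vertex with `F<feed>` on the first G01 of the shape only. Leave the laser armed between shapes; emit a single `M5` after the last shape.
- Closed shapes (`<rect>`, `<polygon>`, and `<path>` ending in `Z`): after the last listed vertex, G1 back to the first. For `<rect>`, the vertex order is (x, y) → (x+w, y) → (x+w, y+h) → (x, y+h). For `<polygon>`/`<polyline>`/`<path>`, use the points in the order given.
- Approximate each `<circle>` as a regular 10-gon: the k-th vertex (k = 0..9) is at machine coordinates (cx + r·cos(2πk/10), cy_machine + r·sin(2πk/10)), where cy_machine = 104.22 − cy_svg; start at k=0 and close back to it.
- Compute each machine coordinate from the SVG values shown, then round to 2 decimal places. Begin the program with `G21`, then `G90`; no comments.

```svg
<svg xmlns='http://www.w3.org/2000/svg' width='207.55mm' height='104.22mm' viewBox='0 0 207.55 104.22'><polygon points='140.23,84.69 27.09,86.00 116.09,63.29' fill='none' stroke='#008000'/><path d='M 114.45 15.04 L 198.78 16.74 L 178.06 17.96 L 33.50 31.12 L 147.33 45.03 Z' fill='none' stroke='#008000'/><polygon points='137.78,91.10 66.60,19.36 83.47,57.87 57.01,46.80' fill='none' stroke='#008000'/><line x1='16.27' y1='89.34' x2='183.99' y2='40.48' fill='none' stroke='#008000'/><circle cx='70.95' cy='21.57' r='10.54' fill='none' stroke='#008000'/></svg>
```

viewBox `0 0 207.55 104.22` with mm width/height → 1 unit = 1 mm. Flip: y_m = 104.22 − y_svg.

**Shape 1** — `<polygon>` closed polygon, stroke `#008000` → engrave (S261, F3679). Machine vertices: (140.23,19.53) → (27.09,18.22) → (116.09,40.93) → (140.23,19.53). Closed: final G1 returns to the first vertex.

**Shape 2** — `<path>` closed polygon, stroke `#008000` → engrave (S261, F3679). Machine vertices: (114.45,89.18) → (198.78,87.48) → (178.06,86.26) → (33.50,73.10) → (147.33,59.19) → (114.45,89.18). Closed: final G1 returns to the first vertex.

**Shape 3** — `<polygon>` closed polygon, stroke `#008000` → engrave (S261, F3679). Machine vertices: (137.78,13.12) → (66.60,84.86) → (83.47,46.35) → (57.01,57.42) → (137.78,13.12). Closed: final G1 returns to the first vertex.

**Shape 4** — `<line>` line segment, stroke `#008000` → engrave (S261, F3679). Machine vertices: (16.27,14.88) → (183.99,63.74). Open path.

**Shape 5** — `<circle>` circle, stroke `#008000` → engrave (S261, F3679). Machine vertices: (81.49,82.65) → (79.48,88.85) → (74.21,92.67) → (67.69,92.67) → (62.42,88.85) → (60.41,82.65) → (62.42,76.45) → (67.69,72.63) → (74.21,72.63) → (79.48,76.45) → (81.49,82.65). Closed: final G1 returns to the first vertex.

G21
G90
G0 X140.23 Y19.53
M3 S261
G01 X27.09 Y18.22 F3679
G01 X116.09 Y40.93
G01 X140.23 Y19.53
G0 X114.45 Y89.18
M3 S261
G01 X198.78 Y87.48 F3679
G01 X178.06 Y86.26
G01 X33.50 Y73.10
G01 X147.33 Y59.19
G01 X114.45 Y89.18
G0 X137.78 Y13.12
M3 S261
G01 X66.60 Y84.86 F3679
G01 X83.47 Y46.35
G01 X57.01 Y57.42
G01 X137.78 Y13.12
G0 X16.27 Y14.88
M3 S261
G01 X183.99 Y63.74 F3679
G0 X81.49 Y82.65
M3 S261
G01 X79.48 Y88.85 F3679
G01 X74.21 Y92.67
G01 X67.69 Y92.67
G01 X62.42 Y88.85
G01 X60.41 Y82.65
G01 X62.42 Y76.45
G01 X67.69 Y72.63
G01 X74.21 Y72.63
G01 X79.48 Y76.45
G01 X81.49 Y82.65
M5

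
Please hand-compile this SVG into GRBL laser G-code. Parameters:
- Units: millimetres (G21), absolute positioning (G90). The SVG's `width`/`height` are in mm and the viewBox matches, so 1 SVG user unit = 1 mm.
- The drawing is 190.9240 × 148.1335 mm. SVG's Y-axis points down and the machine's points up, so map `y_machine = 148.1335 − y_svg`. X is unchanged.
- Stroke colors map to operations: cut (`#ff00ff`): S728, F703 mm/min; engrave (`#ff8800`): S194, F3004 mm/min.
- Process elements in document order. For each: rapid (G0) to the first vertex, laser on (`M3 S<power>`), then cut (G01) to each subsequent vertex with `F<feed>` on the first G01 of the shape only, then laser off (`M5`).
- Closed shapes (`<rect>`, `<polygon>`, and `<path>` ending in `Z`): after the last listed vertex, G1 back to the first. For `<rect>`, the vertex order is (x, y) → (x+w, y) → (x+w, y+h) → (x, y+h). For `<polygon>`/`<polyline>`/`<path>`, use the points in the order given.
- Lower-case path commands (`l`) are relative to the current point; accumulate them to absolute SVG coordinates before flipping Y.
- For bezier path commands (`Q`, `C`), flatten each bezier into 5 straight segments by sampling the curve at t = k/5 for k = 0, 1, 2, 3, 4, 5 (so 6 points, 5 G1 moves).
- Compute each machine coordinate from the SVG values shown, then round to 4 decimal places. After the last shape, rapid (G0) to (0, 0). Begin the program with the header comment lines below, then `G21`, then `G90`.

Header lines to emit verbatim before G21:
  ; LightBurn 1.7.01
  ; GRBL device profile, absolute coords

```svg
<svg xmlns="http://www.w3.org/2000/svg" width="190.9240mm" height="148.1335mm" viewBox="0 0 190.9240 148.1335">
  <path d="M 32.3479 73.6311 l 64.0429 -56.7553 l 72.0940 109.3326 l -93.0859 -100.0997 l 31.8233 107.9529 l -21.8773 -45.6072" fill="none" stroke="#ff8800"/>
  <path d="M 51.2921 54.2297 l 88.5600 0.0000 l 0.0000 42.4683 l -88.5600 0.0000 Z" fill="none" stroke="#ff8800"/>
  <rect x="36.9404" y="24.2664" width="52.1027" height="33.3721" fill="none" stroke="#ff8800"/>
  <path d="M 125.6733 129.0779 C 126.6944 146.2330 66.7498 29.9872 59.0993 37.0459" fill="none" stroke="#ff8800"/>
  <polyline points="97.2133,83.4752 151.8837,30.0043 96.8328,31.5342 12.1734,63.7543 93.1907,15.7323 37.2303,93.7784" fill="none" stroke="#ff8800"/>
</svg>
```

; LightBurn 1.7.01
; GRBL device profile, absolute coords
G21
G90
G0 X32.3479 Y74.5024
M3 S194
G01 X96.3908 Y131.2577 F3004
G01 X168.4848 Y21.9251
G01 X75.3989 Y122.0248
G01 X107.2222 Y14.0719
G01 X85.3449 Y59.6791
M5
G0 X51.2921 Y93.9038
M3 S194
G01 X139.8521 Y93.9038 F3004
G01 X139.8521 Y51.4355
G01 X51.2921 Y51.4355
G01 X51.2921 Y93.9038
M5
G0 X36.9404 Y123.8671
M3 S194
G01 X89.0431 Y123.8671 F3004
G01 X89.0431 Y90.4950
G01 X36.9404 Y90.4950
G01 X36.9404 Y123.8671
M5
G0 X125.6733 Y19.0556
M3 S194
G01 X119.8762 Y22.7170 F3004
G01 X104.8837 Y46.0728
G01 X86.1324 Y76.8010
G01 X69.0588 Y102.5799
G01 X59.0993 Y111.0876
M5
G0 X97.2133 Y64.6583
M3 S194
G01 X151.8837 Y118.1292 F3004
G01 X96.8328 Y116.5993
G01 X12.1734 Y84.3792
G01 X93.1907 Y132.4012
G01 X37.2303 Y54.3551
M5
G0 X0.0000 Y0.0000

1 u = 1 mm; y_m = 148.1335 − y.

[1] `<path>` open polyline, #ff8800→engrave S194 F3004: (32.3479,74.5024) → (96.3908,131.2577) → (168.4848,21.9251) → (75.3989,122.0248) → (107.2222,14.0719) → (85.3449,59.6791)

[2] `<path>` rectangle, #ff8800→engrave S194 F3004: (51.2921,93.9038) → (139.8521,93.9038) → (139.8521,51.4355) → (51.2921,51.4355) → (51.2921,93.9038) (closed)

[3] `<rect>` rectangle, #ff8800→engrave S194 F3004: (36.9404,123.8671) → (89.0431,123.8671) → (89.0431,90.4950) → (36.9404,90.4950) → (36.9404,123.8671) (closed)

[4] `<path>` cubic bezier, #ff8800→engrave S194 F3004: (125.6733,19.0556) → (119.8762,22.7170) → (104.8837,46.0728) → (86.1324,76.8010) → (69.0588,102.5799) → (59.0993,111.0876)

[5] `<polyline>` open polyline, #ff8800→engrave S194 F3004: (97.2133,64.6583) → (151.8837,118.1292) → (96.8328,116.5993) → (12.1734,84.3792) → (93.1907,132.4012) → (37.2303,54.3551)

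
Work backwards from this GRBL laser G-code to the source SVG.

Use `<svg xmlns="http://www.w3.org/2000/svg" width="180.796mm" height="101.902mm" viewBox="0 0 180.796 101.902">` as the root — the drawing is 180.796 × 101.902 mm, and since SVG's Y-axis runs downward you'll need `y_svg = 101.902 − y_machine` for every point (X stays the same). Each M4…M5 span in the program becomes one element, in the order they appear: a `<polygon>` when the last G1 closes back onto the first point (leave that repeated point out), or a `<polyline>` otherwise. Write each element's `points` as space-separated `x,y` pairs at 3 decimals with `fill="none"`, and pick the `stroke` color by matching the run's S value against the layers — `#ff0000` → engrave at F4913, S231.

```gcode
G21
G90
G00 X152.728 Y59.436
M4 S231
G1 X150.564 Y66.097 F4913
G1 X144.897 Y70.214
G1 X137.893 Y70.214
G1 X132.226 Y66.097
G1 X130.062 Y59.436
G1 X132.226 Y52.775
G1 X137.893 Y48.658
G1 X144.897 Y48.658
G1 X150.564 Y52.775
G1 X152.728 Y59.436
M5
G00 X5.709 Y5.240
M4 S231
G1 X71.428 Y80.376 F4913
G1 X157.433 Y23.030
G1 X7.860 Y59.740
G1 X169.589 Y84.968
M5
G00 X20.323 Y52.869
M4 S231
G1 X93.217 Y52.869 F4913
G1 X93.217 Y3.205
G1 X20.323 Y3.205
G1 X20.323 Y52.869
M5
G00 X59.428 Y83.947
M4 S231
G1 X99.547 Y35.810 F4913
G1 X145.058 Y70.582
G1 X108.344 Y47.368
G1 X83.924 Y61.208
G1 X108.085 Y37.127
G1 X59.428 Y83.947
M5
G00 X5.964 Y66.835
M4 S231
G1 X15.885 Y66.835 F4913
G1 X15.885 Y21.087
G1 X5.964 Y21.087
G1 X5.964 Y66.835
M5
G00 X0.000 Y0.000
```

<svg xmlns="http://www.w3.org/2000/svg" width="180.796mm" height="101.902mm" viewBox="0 0 180.796 101.902">
  <polygon points="152.728,42.466 150.564,35.805 144.897,31.688 137.893,31.688 132.226,35.805 130.062,42.466 132.226,49.127 137.893,53.244 144.897,53.244 150.564,49.127" fill="none" stroke="#ff0000"/>
  <polyline points="5.709,96.662 71.428,21.526 157.433,78.872 7.860,42.162 169.589,16.934" fill="none" stroke="#ff0000"/>
  <polygon points="20.323,49.033 93.217,49.033 93.217,98.697 20.323,98.697" fill="none" stroke="#ff0000"/>
  <polygon points="59.428,17.955 99.547,66.092 145.058,31.320 108.344,54.534 83.924,40.694 108.085,64.775" fill="none" stroke="#ff0000"/>
  <polygon points="5.964,35.067 15.885,35.067 15.885,80.815 5.964,80.815" fill="none" stroke="#ff0000"/>
</svg>

y_svg = 101.902 − y_m. Every run uses S231, so all elements get stroke `#ff0000` (engrave).

[1] closed run; points: 152.728,42.466 150.564,35.805 144.897,31.688 137.893,31.688 132.226,35.805 130.062,42.466 132.226,49.127 137.893,53.244 144.897,53.244 150.564,49.127

[2] open run; points: 5.709,96.662 71.428,21.526 157.433,78.872 7.860,42.162 169.589,16.934

[3] closed run; points: 20.323,49.033 93.217,49.033 93.217,98.697 20.323,98.697

[4] closed run; points: 59.428,17.955 99.547,66.092 145.058,31.320 108.344,54.534 83.924,40.694 108.085,64.775

[5] closed run; points: 5.964,35.067 15.885,35.067 15.885,80.815 5.964,80.815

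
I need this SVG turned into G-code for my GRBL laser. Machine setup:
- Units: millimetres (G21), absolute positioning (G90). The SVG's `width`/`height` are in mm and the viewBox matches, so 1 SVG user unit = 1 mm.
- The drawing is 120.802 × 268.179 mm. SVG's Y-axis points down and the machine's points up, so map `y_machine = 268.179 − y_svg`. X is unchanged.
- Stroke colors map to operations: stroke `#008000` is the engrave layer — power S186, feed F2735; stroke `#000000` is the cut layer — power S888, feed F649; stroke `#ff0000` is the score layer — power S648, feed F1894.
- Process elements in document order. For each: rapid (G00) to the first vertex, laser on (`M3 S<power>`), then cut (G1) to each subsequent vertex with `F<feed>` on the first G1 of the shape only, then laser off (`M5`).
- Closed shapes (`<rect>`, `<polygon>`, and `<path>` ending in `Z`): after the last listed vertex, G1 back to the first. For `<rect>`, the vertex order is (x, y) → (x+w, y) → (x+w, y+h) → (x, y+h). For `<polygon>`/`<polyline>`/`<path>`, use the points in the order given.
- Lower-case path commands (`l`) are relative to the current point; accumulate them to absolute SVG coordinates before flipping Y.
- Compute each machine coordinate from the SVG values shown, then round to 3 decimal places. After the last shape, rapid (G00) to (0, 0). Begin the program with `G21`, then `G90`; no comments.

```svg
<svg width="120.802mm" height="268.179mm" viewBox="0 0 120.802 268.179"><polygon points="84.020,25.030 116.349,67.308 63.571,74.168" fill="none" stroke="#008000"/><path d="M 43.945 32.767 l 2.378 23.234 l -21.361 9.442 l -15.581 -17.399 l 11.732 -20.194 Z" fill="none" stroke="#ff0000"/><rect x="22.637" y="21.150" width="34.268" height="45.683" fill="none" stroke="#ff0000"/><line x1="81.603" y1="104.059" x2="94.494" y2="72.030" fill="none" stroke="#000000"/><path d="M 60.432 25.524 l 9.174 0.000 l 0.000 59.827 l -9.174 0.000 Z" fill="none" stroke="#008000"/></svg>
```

viewBox `0 0 120.802 268.179` with mm width/height → 1 unit = 1 mm. Flip: y_m = 268.179 − y_svg.

**Shape 1** — `<polygon>` regular polygon, stroke `#008000` → engrave (S186, F2735). Machine vertices: (84.020,243.149) → (116.349,200.871) → (63.571,194.011) → (84.020,243.149). Closed: final G1 returns to the first vertex.

**Shape 2** — `<path>` regular polygon, stroke `#ff0000` → score (S648, F1894). Machine vertices: (43.945,235.412) → (46.323,212.178) → (24.962,202.736) → (9.381,220.135) → (21.113,240.329) → (43.945,235.412). Closed: final G1 returns to the first vertex.

**Shape 3** — `<rect>` rectangle, stroke `#ff0000` → score (S648, F1894). Machine vertices: (22.637,247.029) → (56.905,247.029) → (56.905,201.346) → (22.637,201.346) → (22.637,247.029). Closed: final G1 returns to the first vertex.

**Shape 4** — `<line>` line segment, stroke `#000000` → cut (S888, F649). Machine vertices: (81.603,164.120) → (94.494,196.149). Open path.

**Shape 5** — `<path>` rectangle, stroke `#008000` → engrave (S186, F2735). Machine vertices: (60.432,242.655) → (69.606,242.655) → (69.606,182.828) → (60.432,182.828) → (60.432,242.655). Closed: final G1 returns to the first vertex.

G21
G90
G00 X84.020 Y243.149
M3 S186
G1 X116.349 Y200.871 F2735
G1 X63.571 Y194.011
G1 X84.020 Y243.149
M5
G00 X43.945 Y235.412
M3 S648
G1 X46.323 Y212.178 F1894
G1 X24.962 Y202.736
G1 X9.381 Y220.135
G1 X21.113 Y240.329
G1 X43.945 Y235.412
M5
G00 X22.637 Y247.029
M3 S648
G1 X56.905 Y247.029 F1894
G1 X56.905 Y201.346
G1 X22.637 Y201.346
G1 X22.637 Y247.029
M5
G00 X81.603 Y164.120
M3 S888
G1 X94.494 Y196.149 F649
M5
G00 X60.432 Y242.655
M3 S186
G1 X69.606 Y242.655 F2735
G1 X69.606 Y182.828
G1 X60.432 Y182.828
G1 X60.432 Y242.655
M5
G00 X0.000 Y0.000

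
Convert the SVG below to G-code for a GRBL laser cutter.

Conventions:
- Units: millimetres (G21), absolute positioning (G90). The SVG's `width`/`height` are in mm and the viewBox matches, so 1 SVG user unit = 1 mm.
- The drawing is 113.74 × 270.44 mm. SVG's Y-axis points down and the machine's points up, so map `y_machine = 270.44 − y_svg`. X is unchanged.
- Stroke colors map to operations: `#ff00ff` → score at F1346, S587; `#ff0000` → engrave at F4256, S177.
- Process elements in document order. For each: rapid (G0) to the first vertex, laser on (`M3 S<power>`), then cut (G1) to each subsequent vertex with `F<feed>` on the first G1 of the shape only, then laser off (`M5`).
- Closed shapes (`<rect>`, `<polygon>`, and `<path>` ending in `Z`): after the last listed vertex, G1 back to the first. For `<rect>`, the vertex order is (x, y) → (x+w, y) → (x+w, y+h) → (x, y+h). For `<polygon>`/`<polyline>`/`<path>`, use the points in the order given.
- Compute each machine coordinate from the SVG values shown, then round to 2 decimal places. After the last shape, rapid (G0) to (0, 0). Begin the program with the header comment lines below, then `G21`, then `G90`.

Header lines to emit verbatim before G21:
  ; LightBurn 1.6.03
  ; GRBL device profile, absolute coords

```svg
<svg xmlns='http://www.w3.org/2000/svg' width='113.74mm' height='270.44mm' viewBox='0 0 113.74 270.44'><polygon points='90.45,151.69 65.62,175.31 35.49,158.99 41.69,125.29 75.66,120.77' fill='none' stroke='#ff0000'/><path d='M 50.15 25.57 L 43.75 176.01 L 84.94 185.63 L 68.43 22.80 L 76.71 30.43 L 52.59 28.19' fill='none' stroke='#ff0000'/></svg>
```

; LightBurn 1.6.03
; GRBL device profile, absolute coords
G21
G90
G0 X90.45 Y118.75
M3 S177
G1 X65.62 Y95.13 F4256
G1 X35.49 Y111.45
G1 X41.69 Y145.15
G1 X75.66 Y149.67
G1 X90.45 Y118.75
M5
G0 X50.15 Y244.87
M3 S177
G1 X43.75 Y94.43 F4256
G1 X84.94 Y84.81
G1 X68.43 Y247.64
G1 X76.71 Y240.01
G1 X52.59 Y242.25
M5
G0 X0.00 Y0.00

Since the viewBox matches the mm dimensions, user units are millimetres directly. The only transform is the Y-flip y_m = 270.44 − y_svg.

Shape 1 is a regular polygon drawn with `<polygon>`. Its stroke #ff0000 means engrave at S177, F4256. After flipping Y the toolpath is (90.45,118.75) → (65.62,95.13) → (35.49,111.45) → (41.69,145.15) → (75.66,149.67) → (90.45,118.75), returning to the start.

Shape 2 is a open polyline drawn with `<path>`. Its stroke #ff0000 means engrave at S177, F4256. After flipping Y the toolpath is (50.15,244.87) → (43.75,94.43) → (84.94,84.81) → (68.43,247.64) → (76.71,240.01) → (52.59,242.25).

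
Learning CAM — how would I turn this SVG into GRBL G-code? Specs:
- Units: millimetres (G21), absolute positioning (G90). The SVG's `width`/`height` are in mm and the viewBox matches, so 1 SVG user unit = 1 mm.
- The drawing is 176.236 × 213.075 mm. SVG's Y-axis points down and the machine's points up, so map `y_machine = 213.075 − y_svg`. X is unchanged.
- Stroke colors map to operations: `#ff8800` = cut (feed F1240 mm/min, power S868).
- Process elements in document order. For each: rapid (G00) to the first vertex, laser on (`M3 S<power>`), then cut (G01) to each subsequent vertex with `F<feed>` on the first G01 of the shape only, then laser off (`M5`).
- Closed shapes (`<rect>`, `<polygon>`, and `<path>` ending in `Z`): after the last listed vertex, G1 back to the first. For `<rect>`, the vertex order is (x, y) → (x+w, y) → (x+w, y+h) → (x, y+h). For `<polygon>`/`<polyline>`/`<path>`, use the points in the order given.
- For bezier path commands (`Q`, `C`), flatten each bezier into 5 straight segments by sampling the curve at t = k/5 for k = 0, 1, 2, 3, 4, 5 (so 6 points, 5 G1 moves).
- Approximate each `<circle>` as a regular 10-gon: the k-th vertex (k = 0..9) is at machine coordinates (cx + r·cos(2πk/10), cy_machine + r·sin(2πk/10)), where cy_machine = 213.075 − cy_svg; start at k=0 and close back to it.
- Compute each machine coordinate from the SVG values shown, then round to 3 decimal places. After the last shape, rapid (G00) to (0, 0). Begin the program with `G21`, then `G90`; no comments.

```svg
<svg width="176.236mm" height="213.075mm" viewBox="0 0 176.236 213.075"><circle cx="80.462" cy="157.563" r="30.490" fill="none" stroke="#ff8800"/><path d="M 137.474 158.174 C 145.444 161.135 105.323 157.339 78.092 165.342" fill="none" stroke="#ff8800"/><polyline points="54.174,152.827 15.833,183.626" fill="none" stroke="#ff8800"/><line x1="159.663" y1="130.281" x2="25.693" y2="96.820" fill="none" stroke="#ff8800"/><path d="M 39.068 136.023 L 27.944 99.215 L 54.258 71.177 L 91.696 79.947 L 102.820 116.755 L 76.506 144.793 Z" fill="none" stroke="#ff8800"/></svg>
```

G21
G90
G00 X110.952 Y55.512
M3 S868
G01 X105.129 Y73.434 F1240
G01 X89.884 Y84.510
G01 X71.040 Y84.510
G01 X55.795 Y73.434
G01 X49.972 Y55.512
G01 X55.795 Y37.590
G01 X71.040 Y26.514
G01 X89.884 Y26.514
G01 X105.129 Y37.590
G01 X110.952 Y55.512
M5
G00 X137.474 Y54.901
M3 S868
G01 X136.973 Y53.787 F1240
G01 X127.857 Y53.404
G01 X113.054 Y52.861
G01 X95.490 Y51.267
G01 X78.092 Y47.733
M5
G00 X54.174 Y60.248
M3 S868
G01 X15.833 Y29.449 F1240
M5
G00 X159.663 Y82.794
M3 S868
G01 X25.693 Y116.255 F1240
M5
G00 X39.068 Y77.052
M3 S868
G01 X27.944 Y113.860 F1240
G01 X54.258 Y141.898
G01 X91.696 Y133.128
G01 X102.820 Y96.320
G01 X76.506 Y68.282
G01 X39.068 Y77.052
M5
G00 X0.000 Y0.000

Since the viewBox matches the mm dimensions, user units are millimetres directly. The only transform is the Y-flip y_m = 213.075 − y_svg.

Shape 1 is a circle drawn with `<circle>`. Its stroke #ff8800 means cut at S868, F1240. After flipping Y the toolpath is (110.952,55.512) → (105.129,73.434) → (89.884,84.510) → (71.040,84.510) → (55.795,73.434) → (49.972,55.512) → (55.795,37.590) → (71.040,26.514) → (89.884,26.514) → (105.129,37.590) → (110.952,55.512), returning to the start.

Shape 2 is a cubic bezier drawn with `<path>`. Its stroke #ff8800 means cut at S868, F1240. After flipping Y the toolpath is (137.474,54.901) → (136.973,53.787) → (127.857,53.404) → (113.054,52.861) → (95.490,51.267) → (78.092,47.733).

Shape 3 is a line segment drawn with `<polyline>`. Its stroke #ff8800 means cut at S868, F1240. After flipping Y the toolpath is (54.174,60.248) → (15.833,29.449).

Shape 4 is a line segment drawn with `<line>`. Its stroke #ff8800 means cut at S868, F1240. After flipping Y the toolpath is (159.663,82.794) → (25.693,116.255).

Shape 5 is a regular polygon drawn with `<path>`. Its stroke #ff8800 means cut at S868, F1240. After flipping Y the toolpath is (39.068,77.052) → (27.944,113.860) → (54.258,141.898) → (91.696,133.128) → (102.820,96.320) → (76.506,68.282) → (39.068,77.052), returning to the start.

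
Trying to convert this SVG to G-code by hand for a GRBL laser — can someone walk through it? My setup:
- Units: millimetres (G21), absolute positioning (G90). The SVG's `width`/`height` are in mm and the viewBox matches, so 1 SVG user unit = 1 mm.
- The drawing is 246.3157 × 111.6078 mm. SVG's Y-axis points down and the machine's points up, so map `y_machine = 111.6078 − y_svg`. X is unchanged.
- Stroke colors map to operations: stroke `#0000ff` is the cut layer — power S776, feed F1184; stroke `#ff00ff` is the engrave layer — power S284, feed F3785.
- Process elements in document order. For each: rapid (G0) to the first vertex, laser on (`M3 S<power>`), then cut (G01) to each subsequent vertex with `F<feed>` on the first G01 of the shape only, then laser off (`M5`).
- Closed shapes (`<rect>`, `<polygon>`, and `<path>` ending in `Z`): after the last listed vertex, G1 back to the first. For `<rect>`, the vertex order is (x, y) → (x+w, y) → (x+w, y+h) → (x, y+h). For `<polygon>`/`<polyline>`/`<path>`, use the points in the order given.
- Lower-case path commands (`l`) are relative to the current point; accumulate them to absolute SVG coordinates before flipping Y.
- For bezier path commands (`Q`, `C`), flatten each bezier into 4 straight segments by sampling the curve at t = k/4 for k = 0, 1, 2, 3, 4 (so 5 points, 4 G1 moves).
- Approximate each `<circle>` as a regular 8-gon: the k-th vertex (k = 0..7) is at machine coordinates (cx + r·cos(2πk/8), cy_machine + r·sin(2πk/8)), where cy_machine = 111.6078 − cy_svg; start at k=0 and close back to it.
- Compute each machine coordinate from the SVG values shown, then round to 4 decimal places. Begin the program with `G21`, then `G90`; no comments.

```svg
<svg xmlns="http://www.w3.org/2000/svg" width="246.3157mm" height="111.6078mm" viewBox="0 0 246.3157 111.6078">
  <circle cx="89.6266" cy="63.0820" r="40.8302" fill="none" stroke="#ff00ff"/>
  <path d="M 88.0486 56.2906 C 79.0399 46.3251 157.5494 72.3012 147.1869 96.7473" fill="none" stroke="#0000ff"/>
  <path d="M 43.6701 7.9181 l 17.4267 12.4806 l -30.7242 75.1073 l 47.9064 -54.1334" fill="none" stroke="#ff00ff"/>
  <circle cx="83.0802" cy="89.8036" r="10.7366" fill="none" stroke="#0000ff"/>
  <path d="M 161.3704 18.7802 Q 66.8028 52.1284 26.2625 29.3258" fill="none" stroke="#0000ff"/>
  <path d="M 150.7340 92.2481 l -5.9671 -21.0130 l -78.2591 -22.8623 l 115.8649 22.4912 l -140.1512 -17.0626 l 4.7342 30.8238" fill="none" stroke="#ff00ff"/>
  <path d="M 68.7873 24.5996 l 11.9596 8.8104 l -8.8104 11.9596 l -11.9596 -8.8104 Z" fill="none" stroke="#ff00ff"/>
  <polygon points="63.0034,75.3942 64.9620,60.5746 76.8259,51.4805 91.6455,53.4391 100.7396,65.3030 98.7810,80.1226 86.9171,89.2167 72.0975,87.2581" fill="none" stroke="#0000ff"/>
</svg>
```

Since the viewBox matches the mm dimensions, user units are millimetres directly. The only transform is the Y-flip y_m = 111.6078 − y_svg.

Shape 1 is a circle drawn with `<circle>`. Its stroke #ff00ff means engrave at S284, F3785. After flipping Y the toolpath is (130.4568,48.5258) → (118.4979,77.3971) → (89.6266,89.3560) → (60.7553,77.3971) → (48.7964,48.5258) → (60.7553,19.6545) → (89.6266,7.6956) → (118.4979,19.6545) → (130.4568,48.5258), returning to the start.

Shape 2 is a cubic bezier drawn with `<path>`. Its stroke #0000ff means cut at S776, F1184. After flipping Y the toolpath is (88.0486,55.3172) → (94.9456,56.6378) → (118.1254,47.9932) → (141.0514,32.8965) → (147.1869,14.8605).

Shape 3 is a open polyline drawn with `<path>`. Its stroke #ff00ff means engrave at S284, F3785. After flipping Y the toolpath is (43.6701,103.6897) → (61.0968,91.2091) → (30.3726,16.1018) → (78.2790,70.2352).

Shape 4 is a circle drawn with `<circle>`. Its stroke #0000ff means cut at S776, F1184. After flipping Y the toolpath is (93.8168,21.8042) → (90.6721,29.3961) → (83.0802,32.5408) → (75.4883,29.3961) → (72.3436,21.8042) → (75.4883,14.2123) → (83.0802,11.0676) → (90.6721,14.2123) → (93.8168,21.8042), returning to the start.

Shape 5 is a quadratic bezier drawn with `<path>`. Its stroke #0000ff means cut at S776, F1184. After flipping Y the toolpath is (161.3704,92.8276) → (117.4633,79.6629) → (80.3096,73.5171) → (49.9094,74.3901) → (26.2625,82.2820).

Shape 6 is a open polyline drawn with `<path>`. Its stroke #ff00ff means engrave at S284, F3785. After flipping Y the toolpath is (150.7340,19.3597) → (144.7669,40.3727) → (66.5078,63.2350) → (182.3727,40.7438) → (42.2215,57.8064) → (46.9557,26.9826).

Shape 7 is a regular polygon drawn with `<path>`. Its stroke #ff00ff means engrave at S284, F3785. After flipping Y the toolpath is (68.7873,87.0082) → (80.7469,78.1978) → (71.9365,66.2382) → (59.9769,75.0486) → (68.7873,87.0082), returning to the start.

Shape 8 is a regular polygon drawn with `<polygon>`. Its stroke #0000ff means cut at S776, F1184. After flipping Y the toolpath is (63.0034,36.2136) → (64.9620,51.0332) → (76.8259,60.1273) → (91.6455,58.1687) → (100.7396,46.3048) → (98.7810,31.4852) → (86.9171,22.3911) → (72.0975,24.3497) → (63.0034,36.2136), returning to the start.

G21
G90
G0 X130.4568 Y48.5258
M3 S284
G01 X118.4979 Y77.3971 F3785
G01 X89.6266 Y89.3560
G01 X60.7553 Y77.3971
G01 X48.7964 Y48.5258
G01 X60.7553 Y19.6545
G01 X89.6266 Y7.6956
G01 X118.4979 Y19.6545
G01 X130.4568 Y48.5258
M5
G0 X88.0486 Y55.3172
M3 S776
G01 X94.9456 Y56.6378 F1184
G01 X118.1254 Y47.9932
G01 X141.0514 Y32.8965
G01 X147.1869 Y14.8605
M5
G0 X43.6701 Y103.6897
M3 S284
G01 X61.0968 Y91.2091 F3785
G01 X30.3726 Y16.1018
G01 X78.2790 Y70.2352
M5
G0 X93.8168 Y21.8042
M3 S776
G01 X90.6721 Y29.3961 F1184
G01 X83.0802 Y32.5408
G01 X75.4883 Y29.3961
G01 X72.3436 Y21.8042
G01 X75.4883 Y14.2123
G01 X83.0802 Y11.0676
G01 X90.6721 Y14.2123
G01 X93.8168 Y21.8042
M5
G0 X161.3704 Y92.8276
M3 S776
G01 X117.4633 Y79.6629 F1184
G01 X80.3096 Y73.5171
G01 X49.9094 Y74.3901
G01 X26.2625 Y82.2820
M5
G0 X150.7340 Y19.3597
M3 S284
G01 X144.7669 Y40.3727 F3785
G01 X66.5078 Y63.2350
G01 X182.3727 Y40.7438
G01 X42.2215 Y57.8064
G01 X46.9557 Y26.9826
M5
G0 X68.7873 Y87.0082
M3 S284
G01 X80.7469 Y78.1978 F3785
G01 X71.9365 Y66.2382
G01 X59.9769 Y75.0486
G01 X68.7873 Y87.0082
M5
G0 X63.0034 Y36.2136
M3 S776
G01 X64.9620 Y51.0332 F1184
G01 X76.8259 Y60.1273
G01 X91.6455 Y58.1687
G01 X100.7396 Y46.3048
G01 X98.7810 Y31.4852
G01 X86.9171 Y22.3911
G01 X72.0975 Y24.3497
G01 X63.0034 Y36.2136
M5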